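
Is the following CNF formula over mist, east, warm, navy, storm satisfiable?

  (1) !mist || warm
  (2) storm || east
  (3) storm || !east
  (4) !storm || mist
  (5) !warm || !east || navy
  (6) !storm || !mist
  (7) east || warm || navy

Branch on mist: set mist = false.
The clause (!storm) is unit, so storm = false.
The clause (east) is unit, so east = true.
That conflicts with the unit clause (!east).
So mist must be the other value — set mist = true.
The clause (warm) is unit, so warm = true.
The clause (!storm) is unit, so storm = false.
The clause (east) is unit, so east = true.
That conflicts with the unit clause (!east).
Both values of mist lead to a conflict.
No assignment satisfies every clause.

No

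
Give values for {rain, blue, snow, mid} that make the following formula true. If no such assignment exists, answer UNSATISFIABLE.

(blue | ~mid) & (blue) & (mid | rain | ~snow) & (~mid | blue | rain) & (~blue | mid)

(blue) alone gives blue = 1.
(mid) alone gives mid = 1.
No clause remains; rain, snow are free.

rain ↦ 0; blue ↦ 1; snow ↦ 0; mid ↦ 1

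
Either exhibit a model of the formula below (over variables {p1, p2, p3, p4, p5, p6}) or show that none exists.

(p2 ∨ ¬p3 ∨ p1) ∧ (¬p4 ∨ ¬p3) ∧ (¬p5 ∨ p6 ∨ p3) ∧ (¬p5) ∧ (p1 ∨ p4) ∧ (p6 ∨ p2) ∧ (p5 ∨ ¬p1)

p1=False; p2=True; p3=False; p4=True; p5=False; p6=False

Unit clause (¬p5) forces p5 = False.
Unit clause (¬p1) forces p1 = False.
Unit clause (p4) forces p4 = True.
Unit clause (¬p3) forces p3 = False.
Suppose p6 = False.
Unit clause (p2) forces p2 = True.
All clauses are satisfied.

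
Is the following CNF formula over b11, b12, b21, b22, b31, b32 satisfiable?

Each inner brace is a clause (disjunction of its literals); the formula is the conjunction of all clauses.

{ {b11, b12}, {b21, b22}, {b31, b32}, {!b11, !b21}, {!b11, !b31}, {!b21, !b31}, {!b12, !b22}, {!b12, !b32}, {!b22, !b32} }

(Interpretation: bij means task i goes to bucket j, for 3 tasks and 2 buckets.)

No

Branch on b11: set b11 = true.
Unit clause (!b21) forces b21 = false.
Unit clause (b22) forces b22 = true.
Unit clause (!b31) forces b31 = false.
Unit clause (b32) forces b32 = true.
That conflicts with the unit clause (!b32).
Undo b11 and try b11 = false.
Unit clause (b12) forces b12 = true.
Unit clause (!b22) forces b22 = false.
Unit clause (b21) forces b21 = true.
Unit clause (!b31) forces b31 = false.
Unit clause (b32) forces b32 = true.
That conflicts with the unit clause (!b32).
Neither b11 = true nor b11 = false works.
No assignment satisfies every clause.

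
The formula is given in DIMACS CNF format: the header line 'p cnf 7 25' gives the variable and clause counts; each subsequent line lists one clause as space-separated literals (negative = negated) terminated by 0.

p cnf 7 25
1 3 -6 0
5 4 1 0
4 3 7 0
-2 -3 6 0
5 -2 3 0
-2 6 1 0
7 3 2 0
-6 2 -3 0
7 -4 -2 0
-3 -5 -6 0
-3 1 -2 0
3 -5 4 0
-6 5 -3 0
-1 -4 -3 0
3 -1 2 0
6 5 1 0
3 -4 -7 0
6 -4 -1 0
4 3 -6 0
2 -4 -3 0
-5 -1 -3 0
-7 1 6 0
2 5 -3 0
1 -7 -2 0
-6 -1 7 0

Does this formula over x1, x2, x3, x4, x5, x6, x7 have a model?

Case x1 = False:
Case x3 = True:
The clause (¬x2) is unit, so x2 = False.
The clause (¬x6) is unit, so x6 = False.
The clause (x5) is unit, so x5 = True.
The clause (¬x4) is unit, so x4 = False.
The clause (¬x7) is unit, so x7 = False.
All clauses are satisfied.
A satisfying assignment: x1: False,  x2: False,  x3: True,  x4: False,  x5: True,  x6: False,  x7: False.

Yes, satisfiable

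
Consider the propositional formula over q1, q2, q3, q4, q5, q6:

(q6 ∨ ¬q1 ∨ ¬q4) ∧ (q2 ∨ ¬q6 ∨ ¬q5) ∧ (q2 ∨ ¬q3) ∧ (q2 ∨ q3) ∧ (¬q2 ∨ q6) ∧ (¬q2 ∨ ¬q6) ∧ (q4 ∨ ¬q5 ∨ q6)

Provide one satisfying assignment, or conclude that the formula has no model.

Branch on q2: set q2 = True.
The clause (q6) is unit, so q6 = True.
But (¬q6) is also a unit clause — contradiction.
Backtrack on q2: now try q2 = False.
The clause (¬q3) is unit, so q3 = False.
But (q3) is also a unit clause — contradiction.
Either choice for q2 ends in contradiction.

UNSATISFIABLE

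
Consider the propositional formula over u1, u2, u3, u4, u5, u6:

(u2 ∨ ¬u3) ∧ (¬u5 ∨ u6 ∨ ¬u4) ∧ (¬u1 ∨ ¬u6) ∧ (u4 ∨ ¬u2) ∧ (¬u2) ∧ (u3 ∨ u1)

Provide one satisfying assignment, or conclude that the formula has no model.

The clause (¬u2) is unit, so u2 = False.
The clause (¬u3) is unit, so u3 = False.
The clause (u1) is unit, so u1 = True.
The clause (¬u6) is unit, so u6 = False.
Try u5 = False.
No clause remains; u4 is free.

u1=True,  u2=False,  u3=False,  u4=True,  u5=False,  u6=False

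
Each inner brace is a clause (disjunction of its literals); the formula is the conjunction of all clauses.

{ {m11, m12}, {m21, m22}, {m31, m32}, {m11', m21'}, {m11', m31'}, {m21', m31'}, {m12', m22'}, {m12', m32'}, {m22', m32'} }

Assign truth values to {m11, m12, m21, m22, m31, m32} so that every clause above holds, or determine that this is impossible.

Branch on m11: set m11 = 1.
Unit clause (m21') forces m21 = 0.
Unit clause (m22) forces m22 = 1.
Unit clause (m31') forces m31 = 0.
Unit clause (m32) forces m32 = 1.
Now (m32') is unsatisfied and unit — conflict.
Undo m11 and try m11 = 0.
Unit clause (m12) forces m12 = 1.
Unit clause (m22') forces m22 = 0.
Unit clause (m21) forces m21 = 1.
Unit clause (m31') forces m31 = 0.
Unit clause (m32) forces m32 = 1.
Now (m32') is unsatisfied and unit — conflict.
Either choice for m11 ends in contradiction.

UNSATISFIABLE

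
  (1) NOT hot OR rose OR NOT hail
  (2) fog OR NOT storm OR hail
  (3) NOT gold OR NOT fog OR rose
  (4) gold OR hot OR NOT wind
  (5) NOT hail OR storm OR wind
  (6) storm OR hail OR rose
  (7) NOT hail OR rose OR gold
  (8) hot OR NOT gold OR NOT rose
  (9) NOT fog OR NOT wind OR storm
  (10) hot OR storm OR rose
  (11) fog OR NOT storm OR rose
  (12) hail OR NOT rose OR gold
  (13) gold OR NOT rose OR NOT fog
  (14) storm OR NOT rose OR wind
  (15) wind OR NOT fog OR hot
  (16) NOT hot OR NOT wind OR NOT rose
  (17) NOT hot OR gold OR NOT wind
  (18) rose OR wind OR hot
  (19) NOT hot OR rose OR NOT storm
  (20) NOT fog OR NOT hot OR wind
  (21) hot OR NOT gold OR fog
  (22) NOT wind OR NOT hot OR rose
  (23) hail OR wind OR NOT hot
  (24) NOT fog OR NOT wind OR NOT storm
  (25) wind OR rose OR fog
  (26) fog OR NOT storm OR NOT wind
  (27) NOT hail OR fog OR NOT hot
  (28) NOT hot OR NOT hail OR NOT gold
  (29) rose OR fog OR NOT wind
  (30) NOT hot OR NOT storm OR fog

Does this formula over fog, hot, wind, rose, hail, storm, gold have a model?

Yes

Case hot = false:
Case gold = false:
Unit clause (NOT wind) forces wind = false.
Unit clause (NOT fog) forces fog = false.
Unit clause (rose) forces rose = true.
Unit clause (hail) forces hail = true.
Unit clause (storm) forces storm = true.
This assignment satisfies each clause.
A satisfying assignment: fog ↦ false; hot ↦ false; wind ↦ false; rose ↦ true; hail ↦ true; storm ↦ true; gold ↦ false.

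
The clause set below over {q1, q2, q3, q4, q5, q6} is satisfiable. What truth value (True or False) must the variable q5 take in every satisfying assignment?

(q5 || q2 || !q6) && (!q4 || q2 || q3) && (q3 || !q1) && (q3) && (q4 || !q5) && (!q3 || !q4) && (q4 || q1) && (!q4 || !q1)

False

Suppose q5 = true.
Unit clause (q3) forces q3 = true.
Unit clause (q4) forces q4 = true.
That conflicts with the unit clause (!q4).
So every satisfying assignment has q5 = False.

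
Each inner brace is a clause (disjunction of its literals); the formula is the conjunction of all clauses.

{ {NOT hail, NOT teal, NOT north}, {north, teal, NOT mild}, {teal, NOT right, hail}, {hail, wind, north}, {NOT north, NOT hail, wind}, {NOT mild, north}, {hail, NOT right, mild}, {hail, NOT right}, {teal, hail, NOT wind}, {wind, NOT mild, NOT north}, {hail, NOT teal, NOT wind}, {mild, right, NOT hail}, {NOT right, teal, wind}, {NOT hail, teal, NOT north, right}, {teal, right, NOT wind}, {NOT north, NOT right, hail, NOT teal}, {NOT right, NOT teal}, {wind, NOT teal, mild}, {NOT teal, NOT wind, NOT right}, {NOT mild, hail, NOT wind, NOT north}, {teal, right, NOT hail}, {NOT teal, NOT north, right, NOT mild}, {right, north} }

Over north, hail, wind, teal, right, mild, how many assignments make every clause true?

There are 2^6 = 64 truth assignments over (north, hail, wind, teal, right, mild).
Split on teal. With teal = true, the clauses containing teal are satisfied and NOT teal drops from the rest; 0 of the 2^5 = 32 assignments to the other variables satisfy what remains.
With teal = false, by the same count on the reduced clause set, 4 assignments work.
(One model: north=F, hail=T, wind=T, teal=F, right=T, mild=F.)
Total: 0 + 4 = 4.

4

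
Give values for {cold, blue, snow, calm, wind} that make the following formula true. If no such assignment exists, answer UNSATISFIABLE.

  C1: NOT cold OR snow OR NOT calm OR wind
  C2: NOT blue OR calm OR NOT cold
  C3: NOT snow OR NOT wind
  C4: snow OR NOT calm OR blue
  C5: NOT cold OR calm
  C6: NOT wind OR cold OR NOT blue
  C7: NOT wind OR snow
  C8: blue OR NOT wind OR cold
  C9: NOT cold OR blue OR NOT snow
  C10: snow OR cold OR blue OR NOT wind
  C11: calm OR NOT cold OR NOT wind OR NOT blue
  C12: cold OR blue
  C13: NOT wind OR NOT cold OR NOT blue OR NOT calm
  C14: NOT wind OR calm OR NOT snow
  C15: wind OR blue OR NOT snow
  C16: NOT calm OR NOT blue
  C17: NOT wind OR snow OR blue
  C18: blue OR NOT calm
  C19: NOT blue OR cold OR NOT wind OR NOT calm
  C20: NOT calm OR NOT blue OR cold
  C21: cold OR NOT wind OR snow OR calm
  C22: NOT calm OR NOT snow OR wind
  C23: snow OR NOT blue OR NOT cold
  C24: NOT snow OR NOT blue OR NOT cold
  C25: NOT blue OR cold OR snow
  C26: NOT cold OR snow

cold=false; blue=true; snow=true; calm=false; wind=false

Case snow = true:
From the singleton clause (NOT wind), wind = false.
From the singleton clause (blue), blue = true.
From the singleton clause (NOT calm), calm = false.
From the singleton clause (NOT cold), cold = false.
All clauses are satisfied.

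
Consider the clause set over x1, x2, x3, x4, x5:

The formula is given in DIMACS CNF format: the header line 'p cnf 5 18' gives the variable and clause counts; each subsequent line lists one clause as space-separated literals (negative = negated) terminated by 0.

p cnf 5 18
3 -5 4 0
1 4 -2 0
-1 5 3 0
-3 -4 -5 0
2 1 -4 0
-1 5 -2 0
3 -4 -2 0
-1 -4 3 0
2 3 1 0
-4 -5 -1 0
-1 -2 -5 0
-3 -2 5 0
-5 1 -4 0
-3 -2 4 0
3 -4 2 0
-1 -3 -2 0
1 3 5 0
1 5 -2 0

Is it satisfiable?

Try x3 = True.
Try x4 = False.
(¬x2) alone gives x2 = False.
No clause remains; x1, x5 are free.
A satisfying assignment: x1: False; x2: False; x3: True; x4: False; x5: True.

Satisfiable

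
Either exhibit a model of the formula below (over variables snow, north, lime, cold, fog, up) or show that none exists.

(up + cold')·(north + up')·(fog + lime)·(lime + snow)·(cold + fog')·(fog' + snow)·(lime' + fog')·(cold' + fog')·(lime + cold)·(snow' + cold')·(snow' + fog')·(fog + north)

Suppose up = 0.
The clause (cold') is unit, so cold = 0.
The clause (fog') is unit, so fog = 0.
The clause (lime) is unit, so lime = 1.
The clause (north) is unit, so north = 1.
No clause remains; snow is free.

snow: 1,  north: 1,  lime: 1,  cold: 0,  fog: 0,  up: 0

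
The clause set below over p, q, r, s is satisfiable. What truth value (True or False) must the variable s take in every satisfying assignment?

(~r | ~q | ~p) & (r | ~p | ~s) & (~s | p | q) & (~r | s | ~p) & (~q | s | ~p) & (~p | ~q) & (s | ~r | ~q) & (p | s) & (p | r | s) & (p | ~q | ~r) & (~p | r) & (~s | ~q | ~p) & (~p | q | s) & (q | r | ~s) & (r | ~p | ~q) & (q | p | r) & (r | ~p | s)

True

Suppose s = 0.
Unit clause (p) forces p = 1.
Unit clause (~r) forces r = 0.
But (r) is also a unit clause — contradiction.
So every satisfying assignment has s = True.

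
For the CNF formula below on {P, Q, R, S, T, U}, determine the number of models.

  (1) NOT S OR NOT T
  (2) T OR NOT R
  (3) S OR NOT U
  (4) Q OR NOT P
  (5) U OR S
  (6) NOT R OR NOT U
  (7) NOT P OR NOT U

There are 2^6 = 64 truth assignments over (P, Q, R, S, T, U).
Split on U. With U = true, the clauses containing U are satisfied and NOT U drops from the rest; 2 of the 2^5 = 32 assignments to the other variables satisfy what remains.
With U = false, by the same count on the reduced clause set, 3 assignments work.
Total: 2 + 3 = 5.

5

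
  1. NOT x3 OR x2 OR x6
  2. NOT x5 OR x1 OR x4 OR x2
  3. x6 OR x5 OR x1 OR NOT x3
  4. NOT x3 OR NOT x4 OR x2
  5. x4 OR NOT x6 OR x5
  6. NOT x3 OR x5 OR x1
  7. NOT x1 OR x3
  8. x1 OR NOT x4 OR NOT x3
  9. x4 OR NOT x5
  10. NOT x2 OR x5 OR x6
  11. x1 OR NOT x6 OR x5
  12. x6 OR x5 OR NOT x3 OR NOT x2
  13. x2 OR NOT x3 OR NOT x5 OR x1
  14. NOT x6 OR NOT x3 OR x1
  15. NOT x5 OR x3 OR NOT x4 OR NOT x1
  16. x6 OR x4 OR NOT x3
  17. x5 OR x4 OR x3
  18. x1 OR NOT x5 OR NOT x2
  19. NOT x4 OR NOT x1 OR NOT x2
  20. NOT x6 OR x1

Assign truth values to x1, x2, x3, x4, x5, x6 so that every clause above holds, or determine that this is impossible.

Case x1 = false:
Unit clause (NOT x6) forces x6 = false.
Case x3 = false:
Case x4 = true:
Case x2 = false:
No clause remains; x5 is free.

x1: false, x2: false, x3: false, x4: true, x5: false, x6: false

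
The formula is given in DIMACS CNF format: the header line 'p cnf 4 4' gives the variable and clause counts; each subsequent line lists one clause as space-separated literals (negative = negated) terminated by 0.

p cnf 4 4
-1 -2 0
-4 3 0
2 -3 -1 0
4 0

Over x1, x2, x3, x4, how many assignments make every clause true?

2

There are 2^4 = 16 truth assignments over (x1, x2, x3, x4).
Check each against the 4 clauses (columns in the order x1, x2, x3, x4):
  F F F F  ✗ fails (x4)
  F F F T  ✗ fails (¬x4 ∨ x3)
  F F T F  ✗ fails (x4)
  F F T T  ✓ satisfies all
  F T F F  ✗ fails (x4)
  F T F T  ✗ fails (¬x4 ∨ x3)
  F T T F  ✗ fails (x4)
  F T T T  ✓ satisfies all
  T F F F  ✗ fails (x4)
  T F F T  ✗ fails (¬x4 ∨ x3)
  T F T F  ✗ fails (x2 ∨ ¬x3 ∨ ¬x1)
  T F T T  ✗ fails (x2 ∨ ¬x3 ∨ ¬x1)
  T T F F  ✗ fails (¬x1 ∨ ¬x2)
  T T F T  ✗ fails (¬x1 ∨ ¬x2)
  T T T F  ✗ fails (¬x1 ∨ ¬x2)
  T T T T  ✗ fails (¬x1 ∨ ¬x2)
2 of the 16 rows are models.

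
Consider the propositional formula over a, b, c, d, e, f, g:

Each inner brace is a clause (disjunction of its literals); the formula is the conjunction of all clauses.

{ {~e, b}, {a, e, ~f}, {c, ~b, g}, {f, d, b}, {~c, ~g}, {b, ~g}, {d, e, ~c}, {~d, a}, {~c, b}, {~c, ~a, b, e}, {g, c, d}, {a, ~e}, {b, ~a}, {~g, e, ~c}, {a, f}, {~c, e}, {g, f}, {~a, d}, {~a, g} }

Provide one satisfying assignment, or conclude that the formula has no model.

a ↦ 1, b ↦ 1, c ↦ 0, d ↦ 1, e ↦ 0, f ↦ 1, g ↦ 1

Case e = 0:
From the singleton clause (~c), c = 0.
Case a = 1:
From the singleton clause (b), b = 1.
From the singleton clause (g), g = 1.
From the singleton clause (d), d = 1.
No clause remains; f is free.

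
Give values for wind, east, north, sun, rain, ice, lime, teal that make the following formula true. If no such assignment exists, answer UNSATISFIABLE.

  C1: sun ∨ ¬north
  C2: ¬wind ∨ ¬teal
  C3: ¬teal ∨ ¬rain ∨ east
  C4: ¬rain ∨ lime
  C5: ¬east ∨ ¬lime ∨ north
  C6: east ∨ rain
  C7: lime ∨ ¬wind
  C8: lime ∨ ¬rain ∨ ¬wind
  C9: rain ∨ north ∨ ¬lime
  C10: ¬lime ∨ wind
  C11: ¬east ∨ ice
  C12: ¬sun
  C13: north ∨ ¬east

Unit clause (¬sun) forces sun = False.
Unit clause (¬north) forces north = False.
Unit clause (¬east) forces east = False.
Unit clause (rain) forces rain = True.
Unit clause (¬teal) forces teal = False.
Unit clause (lime) forces lime = True.
Unit clause (wind) forces wind = True.
No clause remains; ice is free.

wind: True,  east: False,  north: False,  sun: False,  rain: True,  ice: True,  lime: True,  teal: False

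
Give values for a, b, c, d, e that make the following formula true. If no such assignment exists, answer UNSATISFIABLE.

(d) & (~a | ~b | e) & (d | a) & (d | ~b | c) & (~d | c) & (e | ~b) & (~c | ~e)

From the singleton clause (d), d = 1.
From the singleton clause (c), c = 1.
From the singleton clause (~e), e = 0.
From the singleton clause (~b), b = 0.
Every clause is now satisfied; a is unconstrained.

a=0; b=0; c=1; d=1; e=0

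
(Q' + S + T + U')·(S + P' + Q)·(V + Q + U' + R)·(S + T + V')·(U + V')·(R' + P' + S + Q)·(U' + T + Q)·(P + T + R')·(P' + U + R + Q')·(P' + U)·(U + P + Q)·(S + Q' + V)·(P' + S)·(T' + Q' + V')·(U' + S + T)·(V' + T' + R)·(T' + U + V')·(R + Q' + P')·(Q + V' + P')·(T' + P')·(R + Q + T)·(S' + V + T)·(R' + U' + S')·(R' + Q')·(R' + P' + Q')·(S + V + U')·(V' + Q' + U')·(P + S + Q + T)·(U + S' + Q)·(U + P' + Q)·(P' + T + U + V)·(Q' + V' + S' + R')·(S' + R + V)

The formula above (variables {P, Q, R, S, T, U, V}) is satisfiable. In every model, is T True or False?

True

Suppose T = 0.
Branch on S: set S = 1.
Unit clause (V) forces V = 1.
Unit clause (U) forces U = 1.
Unit clause (Q) forces Q = 1.
That conflicts with the unit clause (Q').
Backtrack on S: now try S = 0.
Unit clause (V') forces V = 0.
Unit clause (Q') forces Q = 0.
Unit clause (P') forces P = 0.
That conflicts with the unit clause (P).
Both values of S lead to a conflict.
So every satisfying assignment has T = True.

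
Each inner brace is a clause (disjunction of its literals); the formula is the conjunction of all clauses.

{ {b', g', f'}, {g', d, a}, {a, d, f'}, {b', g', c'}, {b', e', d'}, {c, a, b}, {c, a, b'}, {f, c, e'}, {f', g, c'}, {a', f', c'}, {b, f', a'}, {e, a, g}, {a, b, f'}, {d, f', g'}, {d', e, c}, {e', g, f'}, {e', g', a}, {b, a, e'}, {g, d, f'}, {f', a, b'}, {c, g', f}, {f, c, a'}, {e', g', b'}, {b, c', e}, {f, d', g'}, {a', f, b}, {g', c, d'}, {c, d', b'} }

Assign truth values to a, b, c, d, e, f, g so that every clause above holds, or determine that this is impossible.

a: 1; b: 1; c: 1; d: 0; e: 1; f: 0; g: 0

Suppose b = 1.
Suppose g = 0.
Suppose e = 1.
The clause (d') is unit, so d = 0.
The clause (f') is unit, so f = 0.
The clause (c) is unit, so c = 1.
All clauses hold; a can take either value.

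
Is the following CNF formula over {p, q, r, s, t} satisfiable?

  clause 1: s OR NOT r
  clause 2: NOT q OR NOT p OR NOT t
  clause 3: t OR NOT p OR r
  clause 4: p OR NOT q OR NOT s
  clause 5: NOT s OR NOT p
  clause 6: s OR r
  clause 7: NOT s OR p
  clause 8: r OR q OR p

Branch on s: set s = true.
The clause (NOT p) is unit, so p = false.
That conflicts with the unit clause (p).
Undo s and try s = false.
The clause (NOT r) is unit, so r = false.
That conflicts with the unit clause (r).
Neither s = true nor s = false works.
No assignment satisfies every clause.

No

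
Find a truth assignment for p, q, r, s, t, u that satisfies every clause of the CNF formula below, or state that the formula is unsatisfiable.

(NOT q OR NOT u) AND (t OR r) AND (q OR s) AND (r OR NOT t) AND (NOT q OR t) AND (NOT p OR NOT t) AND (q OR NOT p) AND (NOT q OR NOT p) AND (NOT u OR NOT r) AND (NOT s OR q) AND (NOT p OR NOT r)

Suppose q = true.
Unit clause (NOT u) forces u = false.
Unit clause (t) forces t = true.
Unit clause (r) forces r = true.
Unit clause (NOT p) forces p = false.
All clauses hold; s can take either value.

p: false; q: true; r: true; s: false; t: true; u: false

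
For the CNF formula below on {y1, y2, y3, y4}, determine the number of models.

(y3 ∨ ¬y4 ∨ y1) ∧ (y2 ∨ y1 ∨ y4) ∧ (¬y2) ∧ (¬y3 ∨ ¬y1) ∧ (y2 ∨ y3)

There are 2^4 = 16 truth assignments over (y1, y2, y3, y4).
Check each against the 5 clauses (columns in the order y1, y2, y3, y4):
  F F F F  ✗ fails (y2 ∨ y1 ∨ y4)
  F F F T  ✗ fails (y3 ∨ ¬y4 ∨ y1)
  F F T F  ✗ fails (y2 ∨ y1 ∨ y4)
  F F T T  ✓ satisfies all
  F T F F  ✗ fails (¬y2)
  F T F T  ✗ fails (y3 ∨ ¬y4 ∨ y1)
  F T T F  ✗ fails (¬y2)
  F T T T  ✗ fails (¬y2)
  T F F F  ✗ fails (y2 ∨ y3)
  T F F T  ✗ fails (y2 ∨ y3)
  T F T F  ✗ fails (¬y3 ∨ ¬y1)
  T F T T  ✗ fails (¬y3 ∨ ¬y1)
  T T F F  ✗ fails (¬y2)
  T T F T  ✗ fails (¬y2)
  T T T F  ✗ fails (¬y2)
  T T T T  ✗ fails (¬y2)
1 of the 16 rows is a model.

1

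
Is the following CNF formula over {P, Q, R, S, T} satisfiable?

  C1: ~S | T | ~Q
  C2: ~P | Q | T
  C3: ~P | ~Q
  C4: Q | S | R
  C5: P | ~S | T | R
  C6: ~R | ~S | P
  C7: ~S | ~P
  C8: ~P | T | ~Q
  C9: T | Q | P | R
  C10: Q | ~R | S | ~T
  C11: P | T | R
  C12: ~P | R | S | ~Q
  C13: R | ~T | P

Branch on P: set P = 0.
Branch on R: set R = 1.
(~S) alone gives S = 0.
Branch on Q: set Q = 1.
No clause remains; T is free.
A satisfying assignment: P ↦ 0,  Q ↦ 1,  R ↦ 1,  S ↦ 0,  T ↦ 1.

Yes, satisfiable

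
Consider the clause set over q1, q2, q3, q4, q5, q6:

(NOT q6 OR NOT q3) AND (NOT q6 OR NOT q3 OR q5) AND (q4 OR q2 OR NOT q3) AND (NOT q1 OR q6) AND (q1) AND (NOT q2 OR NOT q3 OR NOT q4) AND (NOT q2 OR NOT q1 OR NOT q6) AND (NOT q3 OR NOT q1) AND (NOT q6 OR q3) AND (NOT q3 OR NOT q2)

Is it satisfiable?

Unsatisfiable

(q1) alone gives q1 = true.
(q6) alone gives q6 = true.
(NOT q3) alone gives q3 = false.
That conflicts with the unit clause (q3).
No assignment satisfies every clause.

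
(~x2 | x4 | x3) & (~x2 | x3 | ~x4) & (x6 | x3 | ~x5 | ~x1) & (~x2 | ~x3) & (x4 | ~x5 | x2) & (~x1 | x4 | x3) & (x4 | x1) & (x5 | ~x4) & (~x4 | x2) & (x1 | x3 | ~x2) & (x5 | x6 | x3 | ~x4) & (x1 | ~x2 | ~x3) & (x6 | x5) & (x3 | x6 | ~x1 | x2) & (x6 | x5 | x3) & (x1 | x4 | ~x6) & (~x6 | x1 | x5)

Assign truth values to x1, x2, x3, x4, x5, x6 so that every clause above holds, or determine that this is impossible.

x1: 1; x2: 0; x3: 1; x4: 0; x5: 0; x6: 1

Suppose x2 = 0.
(~x4) alone gives x4 = 0.
(~x5) alone gives x5 = 0.
(x1) alone gives x1 = 1.
(x3) alone gives x3 = 1.
(x6) alone gives x6 = 1.
All clauses are satisfied.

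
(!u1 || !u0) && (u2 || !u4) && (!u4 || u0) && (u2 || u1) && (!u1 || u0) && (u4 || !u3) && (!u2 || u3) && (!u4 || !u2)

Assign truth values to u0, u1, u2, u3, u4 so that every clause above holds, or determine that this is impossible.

Case u1 = false:
Unit clause (u2) forces u2 = true.
Unit clause (u3) forces u3 = true.
Unit clause (u4) forces u4 = true.
That conflicts with the unit clause (!u4).
Backtrack on u1: now try u1 = true.
Unit clause (!u0) forces u0 = false.
That conflicts with the unit clause (u0).
Neither u1 = true nor u1 = false works.

UNSATISFIABLE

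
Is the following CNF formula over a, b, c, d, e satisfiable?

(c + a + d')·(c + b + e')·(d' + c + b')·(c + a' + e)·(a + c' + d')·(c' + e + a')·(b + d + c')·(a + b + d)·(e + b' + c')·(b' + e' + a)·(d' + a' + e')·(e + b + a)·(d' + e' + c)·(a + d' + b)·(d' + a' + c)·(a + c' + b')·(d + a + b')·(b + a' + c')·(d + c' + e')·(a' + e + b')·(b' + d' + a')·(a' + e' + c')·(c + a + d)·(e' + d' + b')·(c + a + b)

Suppose c = 0.
Suppose a = 1.
Unit clause (e) forces e = 1.
Unit clause (b) forces b = 1.
Unit clause (d') forces d = 0.
Every clause now holds.
A satisfying assignment: a=1, b=1, c=0, d=0, e=1.

Satisfiable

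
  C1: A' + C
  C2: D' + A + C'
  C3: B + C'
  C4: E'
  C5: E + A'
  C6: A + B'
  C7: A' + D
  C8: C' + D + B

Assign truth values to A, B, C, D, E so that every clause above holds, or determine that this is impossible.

A=0, B=0, C=0, D=1, E=0

The clause (E') is unit, so E = 0.
The clause (A') is unit, so A = 0.
The clause (B') is unit, so B = 0.
The clause (C') is unit, so C = 0.
All clauses hold; D can take either value.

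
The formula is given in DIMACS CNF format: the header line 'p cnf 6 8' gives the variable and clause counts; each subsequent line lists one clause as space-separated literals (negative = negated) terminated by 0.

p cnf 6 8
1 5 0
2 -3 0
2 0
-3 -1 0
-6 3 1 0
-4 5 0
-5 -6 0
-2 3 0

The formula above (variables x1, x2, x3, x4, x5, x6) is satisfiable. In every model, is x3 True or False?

True

Suppose x3 = False.
(x2) alone gives x2 = True.
That conflicts with the unit clause (¬x2).
So every satisfying assignment has x3 = True.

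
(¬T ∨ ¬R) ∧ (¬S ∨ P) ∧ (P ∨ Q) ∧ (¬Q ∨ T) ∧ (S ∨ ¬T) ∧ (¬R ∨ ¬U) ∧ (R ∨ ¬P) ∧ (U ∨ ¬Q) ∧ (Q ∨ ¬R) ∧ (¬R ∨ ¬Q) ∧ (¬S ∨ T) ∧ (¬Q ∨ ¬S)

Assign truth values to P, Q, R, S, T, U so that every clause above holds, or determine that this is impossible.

UNSATISFIABLE

Case T = False:
Unit clause (¬Q) forces Q = False.
Unit clause (P) forces P = True.
Unit clause (R) forces R = True.
Now (¬R) is unsatisfied and unit — conflict.
Undo T and try T = True.
Unit clause (¬R) forces R = False.
Unit clause (S) forces S = True.
Unit clause (P) forces P = True.
Now (¬P) is unsatisfied and unit — conflict.
Neither T = True nor T = False works.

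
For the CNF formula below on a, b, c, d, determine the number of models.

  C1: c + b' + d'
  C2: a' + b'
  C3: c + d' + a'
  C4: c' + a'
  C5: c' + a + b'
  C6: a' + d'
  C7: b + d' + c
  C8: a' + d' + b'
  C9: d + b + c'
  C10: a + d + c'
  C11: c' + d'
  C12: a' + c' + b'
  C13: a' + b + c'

3

There are 2^4 = 16 truth assignments over (a, b, c, d).
Check each against the 13 clauses (columns in the order a, b, c, d):
  F F F F  ✓ satisfies all
  F F F T  ✗ fails (b + d' + c)
  F F T F  ✗ fails (d + b + c')
  F F T T  ✗ fails (c' + d')
  F T F F  ✓ satisfies all
  F T F T  ✗ fails (c + b' + d')
  F T T F  ✗ fails (c' + a + b')
  F T T T  ✗ fails (c' + a + b')
  T F F F  ✓ satisfies all
  T F F T  ✗ fails (c + d' + a')
  T F T F  ✗ fails (c' + a')
  T F T T  ✗ fails (c' + a')
  T T F F  ✗ fails (a' + b')
  T T F T  ✗ fails (c + b' + d')
  T T T F  ✗ fails (a' + b')
  T T T T  ✗ fails (a' + b')
3 of the 16 rows are models.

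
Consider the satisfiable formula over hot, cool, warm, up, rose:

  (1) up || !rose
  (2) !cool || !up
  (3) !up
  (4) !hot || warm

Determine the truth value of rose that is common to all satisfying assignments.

Suppose rose = true.
The clause (up) is unit, so up = true.
That conflicts with the unit clause (!up).
So every satisfying assignment has rose = False.

False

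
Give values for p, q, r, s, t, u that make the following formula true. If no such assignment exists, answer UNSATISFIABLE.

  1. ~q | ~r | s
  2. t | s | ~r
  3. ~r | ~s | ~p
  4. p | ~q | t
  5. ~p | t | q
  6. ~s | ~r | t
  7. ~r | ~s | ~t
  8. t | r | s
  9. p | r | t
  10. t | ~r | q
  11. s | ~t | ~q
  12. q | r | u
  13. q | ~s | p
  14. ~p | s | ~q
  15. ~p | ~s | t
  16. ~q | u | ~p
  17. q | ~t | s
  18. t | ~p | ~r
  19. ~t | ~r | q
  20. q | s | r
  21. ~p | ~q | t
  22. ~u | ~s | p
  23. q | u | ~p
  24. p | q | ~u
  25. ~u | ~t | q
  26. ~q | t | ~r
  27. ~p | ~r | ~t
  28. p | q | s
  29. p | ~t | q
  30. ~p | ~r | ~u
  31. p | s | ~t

Try q = 1.
Try r = 0.
Try p = 1.
(s) alone gives s = 1.
(t) alone gives t = 1.
(u) alone gives u = 1.
This assignment satisfies each clause.

p=1,  q=1,  r=0,  s=1,  t=1,  u=1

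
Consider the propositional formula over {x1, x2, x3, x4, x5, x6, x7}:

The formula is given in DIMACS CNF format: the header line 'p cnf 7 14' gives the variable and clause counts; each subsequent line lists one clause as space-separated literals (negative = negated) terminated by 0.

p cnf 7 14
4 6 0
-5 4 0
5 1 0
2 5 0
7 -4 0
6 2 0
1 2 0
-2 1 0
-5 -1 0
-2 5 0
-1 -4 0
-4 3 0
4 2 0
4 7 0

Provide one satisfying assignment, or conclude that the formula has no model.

UNSATISFIABLE

Case x4 = True:
Unit clause (x7) forces x7 = True.
Unit clause (¬x1) forces x1 = False.
Unit clause (x5) forces x5 = True.
Unit clause (x2) forces x2 = True.
That conflicts with the unit clause (¬x2).
That branch fails; take x4 = False instead.
Unit clause (x6) forces x6 = True.
Unit clause (¬x5) forces x5 = False.
Unit clause (x1) forces x1 = True.
Unit clause (x2) forces x2 = True.
That conflicts with the unit clause (¬x2).
Either choice for x4 ends in contradiction.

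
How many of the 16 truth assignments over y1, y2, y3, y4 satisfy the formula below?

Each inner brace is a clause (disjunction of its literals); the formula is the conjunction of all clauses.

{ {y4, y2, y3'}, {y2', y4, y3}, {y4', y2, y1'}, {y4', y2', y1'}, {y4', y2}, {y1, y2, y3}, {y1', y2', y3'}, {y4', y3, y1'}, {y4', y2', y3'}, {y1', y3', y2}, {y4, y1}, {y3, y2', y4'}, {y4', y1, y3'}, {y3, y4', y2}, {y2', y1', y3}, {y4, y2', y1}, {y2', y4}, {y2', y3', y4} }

1

There are 2^4 = 16 truth assignments over (y1, y2, y3, y4).
Split on y4. With y4 = 1, the clauses containing y4 are satisfied and y4' drops from the rest; 0 of the 2^3 = 8 assignments to the other variables satisfy what remains.
With y4 = 0, by the same count on the reduced clause set, 1 assignment works.
(One model: y1=T, y2=F, y3=F, y4=F.)
Total: 0 + 1 = 1.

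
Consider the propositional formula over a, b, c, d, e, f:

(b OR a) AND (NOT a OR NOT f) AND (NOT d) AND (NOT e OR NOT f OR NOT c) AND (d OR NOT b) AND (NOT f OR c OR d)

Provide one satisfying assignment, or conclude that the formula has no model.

From the singleton clause (NOT d), d = false.
From the singleton clause (NOT b), b = false.
From the singleton clause (a), a = true.
From the singleton clause (NOT f), f = false.
All clauses hold; c, e can take either value.

a ↦ true, b ↦ false, c ↦ true, d ↦ false, e ↦ true, f ↦ false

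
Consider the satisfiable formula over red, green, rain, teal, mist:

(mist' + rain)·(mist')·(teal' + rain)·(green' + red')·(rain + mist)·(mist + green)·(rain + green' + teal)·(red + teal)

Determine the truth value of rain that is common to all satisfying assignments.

True

Suppose rain = 0.
(mist') alone gives mist = 0.
That conflicts with the unit clause (mist).
So every satisfying assignment has rain = True.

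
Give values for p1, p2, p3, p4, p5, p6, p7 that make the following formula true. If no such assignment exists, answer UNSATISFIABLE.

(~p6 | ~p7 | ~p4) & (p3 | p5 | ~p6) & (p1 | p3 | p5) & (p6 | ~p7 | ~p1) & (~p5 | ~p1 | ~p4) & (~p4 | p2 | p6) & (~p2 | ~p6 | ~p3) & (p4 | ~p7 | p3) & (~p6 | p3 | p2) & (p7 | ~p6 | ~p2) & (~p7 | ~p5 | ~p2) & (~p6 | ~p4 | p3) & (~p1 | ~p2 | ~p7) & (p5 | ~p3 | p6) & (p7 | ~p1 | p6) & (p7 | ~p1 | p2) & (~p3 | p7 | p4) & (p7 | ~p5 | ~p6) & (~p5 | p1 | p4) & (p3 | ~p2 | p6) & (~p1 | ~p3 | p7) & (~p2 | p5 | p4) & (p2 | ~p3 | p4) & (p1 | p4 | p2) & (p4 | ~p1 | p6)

p1=0; p2=0; p3=1; p4=1; p5=0; p6=1; p7=0

Try p6 = 1.
Try p7 = 0.
(~p2) alone gives p2 = 0.
(p3) alone gives p3 = 1.
(~p1) alone gives p1 = 0.
(p4) alone gives p4 = 1.
(~p5) alone gives p5 = 0.
Every clause now holds.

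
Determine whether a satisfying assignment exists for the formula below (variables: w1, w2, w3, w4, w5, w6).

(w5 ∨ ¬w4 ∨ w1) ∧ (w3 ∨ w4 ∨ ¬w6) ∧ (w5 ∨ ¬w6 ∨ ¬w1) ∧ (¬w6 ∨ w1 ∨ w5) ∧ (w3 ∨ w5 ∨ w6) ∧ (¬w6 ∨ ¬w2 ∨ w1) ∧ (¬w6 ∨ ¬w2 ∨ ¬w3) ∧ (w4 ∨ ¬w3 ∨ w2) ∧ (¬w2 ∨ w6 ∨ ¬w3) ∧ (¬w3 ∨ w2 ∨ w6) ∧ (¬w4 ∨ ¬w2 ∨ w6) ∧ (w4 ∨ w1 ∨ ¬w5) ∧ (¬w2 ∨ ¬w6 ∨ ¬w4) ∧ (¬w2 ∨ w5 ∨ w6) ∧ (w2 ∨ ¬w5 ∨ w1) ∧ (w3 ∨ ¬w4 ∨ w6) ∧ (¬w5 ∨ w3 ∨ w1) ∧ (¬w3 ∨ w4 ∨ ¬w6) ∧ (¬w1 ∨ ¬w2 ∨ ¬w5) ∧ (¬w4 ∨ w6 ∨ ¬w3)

Yes

Try w5 = True.
Try w4 = True.
Try w2 = False.
(w1) alone gives w1 = True.
Try w3 = True.
(w6) alone gives w6 = True.
This assignment satisfies each clause.
A satisfying assignment: w1 ↦ True; w2 ↦ False; w3 ↦ True; w4 ↦ True; w5 ↦ True; w6 ↦ True.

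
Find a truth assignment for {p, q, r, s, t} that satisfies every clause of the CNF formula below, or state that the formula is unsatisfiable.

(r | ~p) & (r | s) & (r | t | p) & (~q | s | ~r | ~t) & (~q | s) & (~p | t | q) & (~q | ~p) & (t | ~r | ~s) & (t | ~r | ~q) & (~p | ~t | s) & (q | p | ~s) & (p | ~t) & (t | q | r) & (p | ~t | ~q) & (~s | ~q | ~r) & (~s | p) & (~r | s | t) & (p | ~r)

Case r = 1:
The clause (p) is unit, so p = 1.
The clause (~q) is unit, so q = 0.
The clause (t) is unit, so t = 1.
The clause (s) is unit, so s = 1.
Every clause now holds.

p ↦ 1,  q ↦ 0,  r ↦ 1,  s ↦ 1,  t ↦ 1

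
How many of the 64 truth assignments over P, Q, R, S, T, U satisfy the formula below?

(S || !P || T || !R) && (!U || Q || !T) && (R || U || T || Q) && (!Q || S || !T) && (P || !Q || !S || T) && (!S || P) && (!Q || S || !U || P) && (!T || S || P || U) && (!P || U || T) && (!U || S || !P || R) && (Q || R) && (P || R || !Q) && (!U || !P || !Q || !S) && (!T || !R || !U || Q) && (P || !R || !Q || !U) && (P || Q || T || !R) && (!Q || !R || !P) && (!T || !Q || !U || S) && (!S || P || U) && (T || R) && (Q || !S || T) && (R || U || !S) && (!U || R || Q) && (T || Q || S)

3

There are 2^6 = 64 truth assignments over (P, Q, R, S, T, U).
Split on R. With R = true, the clauses containing R are satisfied and !R drops from the rest; 3 of the 2^5 = 32 assignments to the other variables satisfy what remains.
With R = false, by the same count on the reduced clause set, 0 assignments work.
Total: 3 + 0 = 3.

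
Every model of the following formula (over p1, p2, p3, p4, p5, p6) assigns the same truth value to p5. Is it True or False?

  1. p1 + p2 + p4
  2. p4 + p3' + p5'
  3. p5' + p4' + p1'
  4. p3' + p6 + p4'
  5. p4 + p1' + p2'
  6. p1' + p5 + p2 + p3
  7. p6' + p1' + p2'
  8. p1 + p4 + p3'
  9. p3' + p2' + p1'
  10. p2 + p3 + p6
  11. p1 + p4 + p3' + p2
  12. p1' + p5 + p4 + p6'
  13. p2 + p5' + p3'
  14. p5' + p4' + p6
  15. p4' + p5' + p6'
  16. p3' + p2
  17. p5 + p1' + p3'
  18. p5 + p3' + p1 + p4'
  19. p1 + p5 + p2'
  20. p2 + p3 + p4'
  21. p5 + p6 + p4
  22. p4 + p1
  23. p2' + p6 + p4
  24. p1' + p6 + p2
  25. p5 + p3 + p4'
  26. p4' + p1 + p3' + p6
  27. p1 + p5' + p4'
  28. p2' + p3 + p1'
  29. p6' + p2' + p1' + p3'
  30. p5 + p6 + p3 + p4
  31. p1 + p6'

True

Suppose p5 = 0.
Suppose p3 = 0.
(p4') alone gives p4 = 0.
(p6) alone gives p6 = 1.
(p1') alone gives p1 = 0.
Now (p1) is unsatisfied and unit — conflict.
That branch fails; take p3 = 1 instead.
(p2) alone gives p2 = 1.
(p1') alone gives p1 = 0.
Now (p1) is unsatisfied and unit — conflict.
Both values of p3 lead to a conflict.
So every satisfying assignment has p5 = True.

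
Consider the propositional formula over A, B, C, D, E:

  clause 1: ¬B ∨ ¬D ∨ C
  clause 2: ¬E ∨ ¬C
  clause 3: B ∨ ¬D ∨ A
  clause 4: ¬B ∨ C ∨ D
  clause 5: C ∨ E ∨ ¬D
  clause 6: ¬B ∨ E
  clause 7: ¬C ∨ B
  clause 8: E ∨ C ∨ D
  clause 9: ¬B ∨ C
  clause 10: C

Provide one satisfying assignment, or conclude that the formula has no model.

From the singleton clause (C), C = True.
From the singleton clause (¬E), E = False.
From the singleton clause (¬B), B = False.
But (B) is also a unit clause — contradiction.

UNSATISFIABLE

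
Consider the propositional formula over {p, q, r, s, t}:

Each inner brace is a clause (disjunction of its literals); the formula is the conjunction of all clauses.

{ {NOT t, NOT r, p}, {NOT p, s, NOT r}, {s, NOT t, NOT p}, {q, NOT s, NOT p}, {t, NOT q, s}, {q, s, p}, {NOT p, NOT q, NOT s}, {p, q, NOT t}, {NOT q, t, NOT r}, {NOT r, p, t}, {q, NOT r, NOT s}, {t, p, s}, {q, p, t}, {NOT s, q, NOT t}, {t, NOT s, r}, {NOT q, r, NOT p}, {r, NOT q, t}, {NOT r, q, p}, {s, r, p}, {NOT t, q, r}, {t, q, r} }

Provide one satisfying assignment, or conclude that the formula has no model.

p=false, q=true, r=false, s=true, t=true

Suppose t = true.
Suppose r = false.
From the singleton clause (q), q = true.
From the singleton clause (NOT p), p = false.
From the singleton clause (s), s = true.
All clauses are satisfied.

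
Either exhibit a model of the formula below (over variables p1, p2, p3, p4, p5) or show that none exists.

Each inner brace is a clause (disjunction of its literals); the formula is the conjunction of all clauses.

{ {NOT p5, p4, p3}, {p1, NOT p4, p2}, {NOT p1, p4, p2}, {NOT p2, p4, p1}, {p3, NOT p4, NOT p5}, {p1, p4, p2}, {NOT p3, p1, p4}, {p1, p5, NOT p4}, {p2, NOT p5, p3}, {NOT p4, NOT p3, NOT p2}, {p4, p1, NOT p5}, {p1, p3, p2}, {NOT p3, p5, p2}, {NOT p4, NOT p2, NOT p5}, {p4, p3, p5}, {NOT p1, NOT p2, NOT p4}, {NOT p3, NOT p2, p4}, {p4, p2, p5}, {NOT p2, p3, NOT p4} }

p1: true, p2: false, p3: true, p4: true, p5: true

Case p5 = true:
Case p4 = true:
The clause (p3) is unit, so p3 = true.
The clause (NOT p2) is unit, so p2 = false.
The clause (p1) is unit, so p1 = true.
Every clause now holds.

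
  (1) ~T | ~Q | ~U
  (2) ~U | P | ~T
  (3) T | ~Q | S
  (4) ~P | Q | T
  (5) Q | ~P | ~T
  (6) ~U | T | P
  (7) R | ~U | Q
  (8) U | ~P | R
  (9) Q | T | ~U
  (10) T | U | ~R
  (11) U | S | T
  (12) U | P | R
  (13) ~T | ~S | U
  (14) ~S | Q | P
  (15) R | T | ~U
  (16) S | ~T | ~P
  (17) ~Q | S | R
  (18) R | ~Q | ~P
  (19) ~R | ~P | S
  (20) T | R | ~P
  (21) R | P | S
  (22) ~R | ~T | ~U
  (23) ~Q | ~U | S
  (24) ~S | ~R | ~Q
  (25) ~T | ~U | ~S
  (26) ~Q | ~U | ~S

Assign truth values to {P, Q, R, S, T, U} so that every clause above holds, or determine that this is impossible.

Try T = 1.
Try Q = 1.
The clause (~U) is unit, so U = 0.
The clause (~S) is unit, so S = 0.
The clause (~P) is unit, so P = 0.
The clause (R) is unit, so R = 1.
This assignment satisfies each clause.

P=0,  Q=1,  R=1,  S=0,  T=1,  U=0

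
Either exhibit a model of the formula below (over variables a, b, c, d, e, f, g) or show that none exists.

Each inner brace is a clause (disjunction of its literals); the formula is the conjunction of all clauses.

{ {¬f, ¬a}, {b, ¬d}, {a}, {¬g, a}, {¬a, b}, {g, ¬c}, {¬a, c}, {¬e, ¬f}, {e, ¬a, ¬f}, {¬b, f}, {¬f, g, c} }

From the singleton clause (a), a = True.
From the singleton clause (¬f), f = False.
From the singleton clause (b), b = True.
That conflicts with the unit clause (¬b).

UNSATISFIABLE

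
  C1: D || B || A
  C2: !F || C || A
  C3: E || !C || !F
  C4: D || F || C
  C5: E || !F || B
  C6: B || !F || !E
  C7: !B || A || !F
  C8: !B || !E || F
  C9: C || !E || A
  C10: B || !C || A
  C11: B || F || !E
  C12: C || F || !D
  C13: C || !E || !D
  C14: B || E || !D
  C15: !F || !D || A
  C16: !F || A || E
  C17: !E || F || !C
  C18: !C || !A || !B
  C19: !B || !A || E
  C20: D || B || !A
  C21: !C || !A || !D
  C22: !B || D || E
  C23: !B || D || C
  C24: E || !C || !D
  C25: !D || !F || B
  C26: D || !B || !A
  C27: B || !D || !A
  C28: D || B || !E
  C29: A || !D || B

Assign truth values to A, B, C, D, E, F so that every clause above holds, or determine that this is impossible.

UNSATISFIABLE

Branch on D: set D = true.
Branch on C: set C = true.
Unit clause (!A) forces A = false.
Unit clause (B) forces B = true.
Unit clause (!F) forces F = false.
Unit clause (!E) forces E = false.
That conflicts with the unit clause (E).
Backtrack on C: now try C = false.
Unit clause (F) forces F = true.
Unit clause (A) forces A = true.
Unit clause (!E) forces E = false.
Unit clause (B) forces B = true.
That conflicts with the unit clause (!B).
Either choice for C ends in contradiction.
Backtrack on D: now try D = false.
Branch on B: set B = true.
Unit clause (E) forces E = true.
Unit clause (F) forces F = true.
Unit clause (A) forces A = true.
That conflicts with the unit clause (!A).
Backtrack on B: now try B = false.
Unit clause (A) forces A = true.
That conflicts with the unit clause (!A).
Either choice for B ends in contradiction.
Either choice for D ends in contradiction.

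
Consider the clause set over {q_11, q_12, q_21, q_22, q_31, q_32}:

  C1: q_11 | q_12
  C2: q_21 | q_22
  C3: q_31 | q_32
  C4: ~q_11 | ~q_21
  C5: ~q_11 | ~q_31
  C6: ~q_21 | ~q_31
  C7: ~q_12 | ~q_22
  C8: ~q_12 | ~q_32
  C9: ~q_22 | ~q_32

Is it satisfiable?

Suppose q_11 = 1.
The clause (~q_21) is unit, so q_21 = 0.
The clause (q_22) is unit, so q_22 = 1.
The clause (~q_31) is unit, so q_31 = 0.
The clause (q_32) is unit, so q_32 = 1.
But (~q_32) is also a unit clause — contradiction.
Undo q_11 and try q_11 = 0.
The clause (q_12) is unit, so q_12 = 1.
The clause (~q_22) is unit, so q_22 = 0.
The clause (q_21) is unit, so q_21 = 1.
The clause (~q_31) is unit, so q_31 = 0.
The clause (q_32) is unit, so q_32 = 1.
But (~q_32) is also a unit clause — contradiction.
Both values of q_11 lead to a conflict.
No assignment satisfies every clause.

No, unsatisfiable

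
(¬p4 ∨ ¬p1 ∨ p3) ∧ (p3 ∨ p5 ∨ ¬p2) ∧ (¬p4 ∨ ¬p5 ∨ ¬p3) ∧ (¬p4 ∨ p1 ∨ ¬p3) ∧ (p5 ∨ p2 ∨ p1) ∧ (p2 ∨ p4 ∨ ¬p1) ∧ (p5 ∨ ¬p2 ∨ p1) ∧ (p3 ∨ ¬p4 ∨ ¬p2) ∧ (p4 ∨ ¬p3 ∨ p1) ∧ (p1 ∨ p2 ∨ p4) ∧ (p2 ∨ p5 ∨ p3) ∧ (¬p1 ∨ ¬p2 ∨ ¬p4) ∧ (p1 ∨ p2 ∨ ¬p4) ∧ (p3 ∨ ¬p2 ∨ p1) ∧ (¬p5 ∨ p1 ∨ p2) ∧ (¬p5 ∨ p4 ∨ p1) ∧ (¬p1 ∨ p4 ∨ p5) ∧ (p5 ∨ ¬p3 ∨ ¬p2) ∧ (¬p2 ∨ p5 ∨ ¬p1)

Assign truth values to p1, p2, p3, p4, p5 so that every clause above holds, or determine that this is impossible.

p1=True, p2=True, p3=True, p4=False, p5=True

Suppose p4 = False.
Suppose p2 = True.
Suppose p3 = True.
Unit clause (p1) forces p1 = True.
Unit clause (p5) forces p5 = True.
All clauses are satisfied.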